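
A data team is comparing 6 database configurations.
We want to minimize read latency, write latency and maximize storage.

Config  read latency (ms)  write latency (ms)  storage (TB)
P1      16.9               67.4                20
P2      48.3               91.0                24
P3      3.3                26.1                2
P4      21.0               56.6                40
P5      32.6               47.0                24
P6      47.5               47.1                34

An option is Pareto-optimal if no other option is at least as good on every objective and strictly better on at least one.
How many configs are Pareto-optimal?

P1: not dominated.
P2: dominated by P4 (read latency 21.0≤48.3, write latency 56.6≤91.0, storage 40≥24).
P3: not dominated (best read latency).
P4: not dominated (best storage).
P5: not dominated.
P6: not dominated.
Pareto-optimal: P1, P3, P4, P5, P6 → 5.

5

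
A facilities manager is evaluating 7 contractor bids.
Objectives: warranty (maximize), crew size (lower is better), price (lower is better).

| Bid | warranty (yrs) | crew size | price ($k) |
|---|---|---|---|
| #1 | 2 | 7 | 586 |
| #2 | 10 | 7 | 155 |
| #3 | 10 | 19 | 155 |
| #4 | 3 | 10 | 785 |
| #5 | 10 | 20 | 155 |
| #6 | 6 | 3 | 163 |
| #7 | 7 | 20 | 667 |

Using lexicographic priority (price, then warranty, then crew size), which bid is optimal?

First minimize price: best is 155, kept {#2, #3, #5}.
Then maximize warranty: best is 10, kept {#2, #3, #5}.
Then minimize crew size: best is 7, kept {#2}.

#2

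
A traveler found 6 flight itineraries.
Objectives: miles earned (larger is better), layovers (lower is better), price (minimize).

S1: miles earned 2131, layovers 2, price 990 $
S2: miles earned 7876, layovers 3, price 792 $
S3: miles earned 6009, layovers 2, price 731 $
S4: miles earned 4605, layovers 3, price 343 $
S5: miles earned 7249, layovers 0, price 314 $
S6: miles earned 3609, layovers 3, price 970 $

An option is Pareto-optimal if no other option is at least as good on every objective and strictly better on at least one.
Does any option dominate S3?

Yes

S5 vs S3: miles earned 7249≥6009, layovers 0≤2, price 314≤731 — S5 is at least as good on every objective and strictly better on at least one, so S5 dominates S3.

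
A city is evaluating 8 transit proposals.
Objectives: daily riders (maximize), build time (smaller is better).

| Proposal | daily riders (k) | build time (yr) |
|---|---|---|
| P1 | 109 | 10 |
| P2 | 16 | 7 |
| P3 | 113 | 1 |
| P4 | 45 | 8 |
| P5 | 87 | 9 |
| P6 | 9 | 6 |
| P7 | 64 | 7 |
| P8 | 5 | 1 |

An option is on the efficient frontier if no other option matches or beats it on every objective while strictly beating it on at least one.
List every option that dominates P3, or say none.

none

P1: worse on daily riders (109 vs 113).
P2: worse on daily riders (16 vs 113).
P4: worse on daily riders (45 vs 113).
P5: worse on daily riders (87 vs 113).
P6: worse on daily riders (9 vs 113).
P7: worse on daily riders (64 vs 113).
P8: worse on daily riders (5 vs 113).
No option dominates P3.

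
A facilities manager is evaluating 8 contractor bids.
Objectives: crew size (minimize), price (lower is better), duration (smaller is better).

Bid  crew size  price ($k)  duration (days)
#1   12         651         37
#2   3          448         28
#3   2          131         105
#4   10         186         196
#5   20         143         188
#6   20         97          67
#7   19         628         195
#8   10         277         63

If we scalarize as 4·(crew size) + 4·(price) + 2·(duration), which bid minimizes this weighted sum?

#6

#1: 4·12 + 4·651 + 2·37 = 2726
#2: 4·3 + 4·448 + 2·28 = 1860
#3: 4·2 + 4·131 + 2·105 = 742
#4: 4·10 + 4·186 + 2·196 = 1176
#5: 4·20 + 4·143 + 2·188 = 1028
#6: 4·20 + 4·97 + 2·67 = 602
#7: 4·19 + 4·628 + 2·195 = 2978
#8: 4·10 + 4·277 + 2·63 = 1274
Lowest: #6 at 602.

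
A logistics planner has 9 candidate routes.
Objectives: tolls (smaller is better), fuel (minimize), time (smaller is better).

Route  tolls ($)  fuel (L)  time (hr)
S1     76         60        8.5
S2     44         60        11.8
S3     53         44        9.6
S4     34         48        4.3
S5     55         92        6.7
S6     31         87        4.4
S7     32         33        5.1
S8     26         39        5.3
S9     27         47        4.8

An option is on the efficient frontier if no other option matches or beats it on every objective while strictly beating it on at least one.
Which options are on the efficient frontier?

S4, S6, S7, S8, S9

S1: dominated by S4 (tolls 34≤76, fuel 48≤60, time 4.3≤8.5).
S2: dominated by S4 (tolls 34≤44, fuel 48≤60, time 4.3≤11.8).
S3: dominated by S7 (tolls 32≤53, fuel 33≤44, time 5.1≤9.6).
S4: not dominated (best time).
S5: dominated by S4 (tolls 34≤55, fuel 48≤92, time 4.3≤6.7).
S6: not dominated.
S7: not dominated (best fuel).
S8: not dominated (best tolls).
S9: not dominated.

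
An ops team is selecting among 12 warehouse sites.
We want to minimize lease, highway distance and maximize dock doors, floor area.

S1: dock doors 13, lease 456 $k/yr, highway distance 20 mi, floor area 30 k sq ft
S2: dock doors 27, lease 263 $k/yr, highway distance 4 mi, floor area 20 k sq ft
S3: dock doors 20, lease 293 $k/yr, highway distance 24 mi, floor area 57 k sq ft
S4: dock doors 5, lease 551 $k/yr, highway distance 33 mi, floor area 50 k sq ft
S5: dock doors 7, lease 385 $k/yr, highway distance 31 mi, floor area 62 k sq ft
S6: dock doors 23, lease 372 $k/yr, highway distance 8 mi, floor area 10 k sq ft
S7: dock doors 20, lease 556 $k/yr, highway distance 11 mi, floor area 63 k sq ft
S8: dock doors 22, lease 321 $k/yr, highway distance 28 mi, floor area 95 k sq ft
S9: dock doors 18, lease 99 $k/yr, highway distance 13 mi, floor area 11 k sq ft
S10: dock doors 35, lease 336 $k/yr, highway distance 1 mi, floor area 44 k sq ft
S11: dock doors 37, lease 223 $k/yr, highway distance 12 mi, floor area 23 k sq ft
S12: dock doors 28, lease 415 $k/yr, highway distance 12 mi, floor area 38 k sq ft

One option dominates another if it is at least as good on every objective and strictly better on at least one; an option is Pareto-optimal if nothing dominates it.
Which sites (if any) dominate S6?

S2, S10

S2: dock doors 27≥23, lease 263≤372, highway distance 4≤8, floor area 20≥10 — dominates S6.
S10: dock doors 35≥23, lease 336≤372, highway distance 1≤8, floor area 44≥10 — dominates S6.
Others (S1, S3, S4, S5, S7, S8, S9, S11, S12) are each worse than S6 on at least one objective.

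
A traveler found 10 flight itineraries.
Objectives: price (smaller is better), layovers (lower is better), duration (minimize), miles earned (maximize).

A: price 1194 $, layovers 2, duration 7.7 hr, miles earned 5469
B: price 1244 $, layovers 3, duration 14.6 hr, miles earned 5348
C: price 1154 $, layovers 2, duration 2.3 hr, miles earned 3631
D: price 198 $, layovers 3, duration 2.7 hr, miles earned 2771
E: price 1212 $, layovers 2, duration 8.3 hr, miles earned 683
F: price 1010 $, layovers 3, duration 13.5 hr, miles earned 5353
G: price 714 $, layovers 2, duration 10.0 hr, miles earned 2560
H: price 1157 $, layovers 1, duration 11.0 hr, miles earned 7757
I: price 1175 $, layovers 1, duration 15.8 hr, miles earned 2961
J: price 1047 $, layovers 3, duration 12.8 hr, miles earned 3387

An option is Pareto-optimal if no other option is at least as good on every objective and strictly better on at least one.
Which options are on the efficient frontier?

A: not dominated.
B: dominated by A (price 1194≤1244, layovers 2≤3, duration 7.7≤14.6, miles earned 5469≥5348).
C: not dominated (best duration).
D: not dominated (best price).
E: dominated by A (price 1194≤1212, layovers 2≤2, duration 7.7≤8.3, miles earned 5469≥683).
F: not dominated.
G: not dominated.
H: not dominated (best miles earned).
I: dominated by H (price 1157≤1175, layovers 1≤1, duration 11.0≤15.8, miles earned 7757≥2961).
J: not dominated.

A, C, D, F, G, H, J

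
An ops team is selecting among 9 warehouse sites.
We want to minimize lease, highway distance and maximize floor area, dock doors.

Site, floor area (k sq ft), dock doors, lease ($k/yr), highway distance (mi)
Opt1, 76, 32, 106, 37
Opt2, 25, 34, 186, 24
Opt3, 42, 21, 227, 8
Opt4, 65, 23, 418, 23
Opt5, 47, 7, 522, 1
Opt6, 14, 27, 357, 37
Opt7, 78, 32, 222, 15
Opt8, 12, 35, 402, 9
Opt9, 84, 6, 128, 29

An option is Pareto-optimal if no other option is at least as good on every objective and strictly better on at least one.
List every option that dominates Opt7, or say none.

Opt1: worse on floor area (76 vs 78).
Opt2: worse on floor area (25 vs 78).
Opt3: worse on floor area (42 vs 78).
Opt4: worse on floor area (65 vs 78).
Opt5: worse on floor area (47 vs 78).
Opt6: worse on floor area (14 vs 78).
Opt8: worse on floor area (12 vs 78).
Opt9: worse on dock doors (6 vs 32).
No option dominates Opt7.

none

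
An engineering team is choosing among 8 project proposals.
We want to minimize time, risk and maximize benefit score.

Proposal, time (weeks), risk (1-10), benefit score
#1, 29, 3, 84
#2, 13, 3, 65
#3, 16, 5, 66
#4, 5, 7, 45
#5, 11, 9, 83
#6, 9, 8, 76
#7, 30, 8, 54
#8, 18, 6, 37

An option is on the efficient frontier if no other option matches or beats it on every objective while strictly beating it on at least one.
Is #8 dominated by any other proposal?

Yes

#2 vs #8: time 13≤18, risk 3≤6, benefit score 65≥37 — #2 is at least as good on every objective and strictly better on at least one, so #2 dominates #8.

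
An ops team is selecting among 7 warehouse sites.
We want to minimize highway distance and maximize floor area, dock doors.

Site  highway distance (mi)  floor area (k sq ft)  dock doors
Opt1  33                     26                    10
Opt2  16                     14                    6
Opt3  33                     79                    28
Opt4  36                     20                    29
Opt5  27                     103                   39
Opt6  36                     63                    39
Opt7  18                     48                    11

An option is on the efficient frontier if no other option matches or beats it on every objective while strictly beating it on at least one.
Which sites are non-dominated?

Opt2, Opt5, Opt7

Opt1: dominated by Opt3 (highway distance 33≤33, floor area 79≥26, dock doors 28≥10).
Opt2: not dominated (best highway distance).
Opt3: dominated by Opt5 (highway distance 27≤33, floor area 103≥79, dock doors 39≥28).
Opt4: dominated by Opt5 (highway distance 27≤36, floor area 103≥20, dock doors 39≥29).
Opt5: not dominated (best floor area).
Opt6: dominated by Opt5 (highway distance 27≤36, floor area 103≥63, dock doors 39≥39).
Opt7: not dominated.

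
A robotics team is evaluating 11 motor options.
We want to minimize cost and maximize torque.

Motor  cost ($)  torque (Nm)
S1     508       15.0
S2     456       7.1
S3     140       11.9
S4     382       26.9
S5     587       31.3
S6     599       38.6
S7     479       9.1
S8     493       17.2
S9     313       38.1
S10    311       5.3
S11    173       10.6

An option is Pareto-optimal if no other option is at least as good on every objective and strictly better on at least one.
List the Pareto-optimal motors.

S1: dominated by S4 (cost 382≤508, torque 26.9≥15.0).
S2: dominated by S3 (cost 140≤456, torque 11.9≥7.1).
S3: not dominated (best cost).
S4: dominated by S9 (cost 313≤382, torque 38.1≥26.9).
S5: dominated by S9 (cost 313≤587, torque 38.1≥31.3).
S6: not dominated (best torque).
S7: dominated by S3 (cost 140≤479, torque 11.9≥9.1).
S8: dominated by S4 (cost 382≤493, torque 26.9≥17.2).
S9: not dominated.
S10: dominated by S3 (cost 140≤311, torque 11.9≥5.3).
S11: dominated by S3 (cost 140≤173, torque 11.9≥10.6).

S3, S6, S9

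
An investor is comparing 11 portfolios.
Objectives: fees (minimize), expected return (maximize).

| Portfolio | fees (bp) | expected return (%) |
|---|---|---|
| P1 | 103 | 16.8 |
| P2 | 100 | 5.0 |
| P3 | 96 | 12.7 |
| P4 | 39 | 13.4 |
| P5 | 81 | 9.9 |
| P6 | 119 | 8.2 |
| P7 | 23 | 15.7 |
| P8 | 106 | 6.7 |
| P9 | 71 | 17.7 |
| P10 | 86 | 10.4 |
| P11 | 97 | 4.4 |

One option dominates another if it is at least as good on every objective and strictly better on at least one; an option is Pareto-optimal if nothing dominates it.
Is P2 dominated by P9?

Yes

P9 vs P2: fees 71≤100, expected return 17.7≥5.0 — P9 is at least as good on every objective with at least one strict improvement.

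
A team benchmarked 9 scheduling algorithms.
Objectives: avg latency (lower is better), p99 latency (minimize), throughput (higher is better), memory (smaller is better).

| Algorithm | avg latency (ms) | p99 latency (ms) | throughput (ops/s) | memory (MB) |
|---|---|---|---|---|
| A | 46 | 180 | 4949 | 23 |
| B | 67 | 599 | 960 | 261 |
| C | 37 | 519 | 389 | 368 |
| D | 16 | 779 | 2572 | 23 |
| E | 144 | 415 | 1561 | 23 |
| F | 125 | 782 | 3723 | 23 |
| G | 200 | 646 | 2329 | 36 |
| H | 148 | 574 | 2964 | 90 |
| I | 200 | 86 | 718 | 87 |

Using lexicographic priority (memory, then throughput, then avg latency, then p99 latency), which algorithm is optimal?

A

First minimize memory: best is 23, kept {A, D, E, F}.
Then maximize throughput: best is 4949, kept {A}.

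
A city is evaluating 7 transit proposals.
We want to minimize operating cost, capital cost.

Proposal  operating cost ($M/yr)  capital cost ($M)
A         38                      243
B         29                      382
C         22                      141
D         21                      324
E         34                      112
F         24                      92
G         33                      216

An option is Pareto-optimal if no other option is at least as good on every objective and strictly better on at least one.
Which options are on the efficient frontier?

A: dominated by C (operating cost 22≤38, capital cost 141≤243).
B: dominated by C (operating cost 22≤29, capital cost 141≤382).
C: not dominated.
D: not dominated (best operating cost).
E: dominated by F (operating cost 24≤34, capital cost 92≤112).
F: not dominated (best capital cost).
G: dominated by C (operating cost 22≤33, capital cost 141≤216).

C, D, F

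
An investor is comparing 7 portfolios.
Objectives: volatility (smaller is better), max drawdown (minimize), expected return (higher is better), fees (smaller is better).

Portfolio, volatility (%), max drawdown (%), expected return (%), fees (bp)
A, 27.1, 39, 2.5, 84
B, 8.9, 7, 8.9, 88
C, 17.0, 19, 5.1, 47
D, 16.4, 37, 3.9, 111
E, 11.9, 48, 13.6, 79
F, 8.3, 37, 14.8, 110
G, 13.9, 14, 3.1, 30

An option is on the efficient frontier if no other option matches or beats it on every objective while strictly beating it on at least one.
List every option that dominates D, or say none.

B: volatility 8.9≤16.4, max drawdown 7≤37, expected return 8.9≥3.9, fees 88≤111 — dominates D.
F: volatility 8.3≤16.4, max drawdown 37≤37, expected return 14.8≥3.9, fees 110≤111 — dominates D.
Others (A, C, E, G) are each worse than D on at least one objective.

B, F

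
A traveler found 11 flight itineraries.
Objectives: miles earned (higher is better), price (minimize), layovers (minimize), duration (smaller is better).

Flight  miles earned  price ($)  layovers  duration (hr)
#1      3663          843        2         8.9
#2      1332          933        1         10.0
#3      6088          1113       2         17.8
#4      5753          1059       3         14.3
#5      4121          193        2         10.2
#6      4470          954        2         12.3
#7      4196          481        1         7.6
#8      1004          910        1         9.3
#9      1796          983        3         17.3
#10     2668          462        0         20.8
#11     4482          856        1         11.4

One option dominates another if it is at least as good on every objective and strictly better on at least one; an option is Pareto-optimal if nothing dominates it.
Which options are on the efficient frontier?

#1: dominated by #7 (miles earned 4196≥3663, price 481≤843, layovers 1≤2, duration 7.6≤8.9).
#2: dominated by #7 (miles earned 4196≥1332, price 481≤933, layovers 1≤1, duration 7.6≤10.0).
#3: not dominated (best miles earned).
#4: not dominated.
#5: not dominated (best price).
#6: dominated by #11 (miles earned 4482≥4470, price 856≤954, layovers 1≤2, duration 11.4≤12.3).
#7: not dominated (best duration).
#8: dominated by #7 (miles earned 4196≥1004, price 481≤910, layovers 1≤1, duration 7.6≤9.3).
#9: dominated by #1 (miles earned 3663≥1796, price 843≤983, layovers 2≤3, duration 8.9≤17.3).
#10: not dominated (best layovers).
#11: not dominated.

#3, #4, #5, #7, #10, #11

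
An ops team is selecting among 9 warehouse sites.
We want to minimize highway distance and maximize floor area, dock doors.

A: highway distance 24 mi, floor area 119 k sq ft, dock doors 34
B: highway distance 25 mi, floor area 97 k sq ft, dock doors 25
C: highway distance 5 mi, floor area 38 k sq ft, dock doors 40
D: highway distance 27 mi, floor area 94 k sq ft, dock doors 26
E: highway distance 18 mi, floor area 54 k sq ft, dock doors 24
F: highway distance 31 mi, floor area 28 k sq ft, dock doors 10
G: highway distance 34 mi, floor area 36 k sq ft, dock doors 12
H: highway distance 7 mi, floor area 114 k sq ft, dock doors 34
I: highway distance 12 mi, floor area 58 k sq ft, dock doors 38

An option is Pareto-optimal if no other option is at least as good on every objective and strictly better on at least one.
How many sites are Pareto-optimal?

4

A: not dominated (best floor area).
B: dominated by A (highway distance 24≤25, floor area 119≥97, dock doors 34≥25).
C: not dominated (best highway distance).
D: dominated by A (highway distance 24≤27, floor area 119≥94, dock doors 34≥26).
E: dominated by H (highway distance 7≤18, floor area 114≥54, dock doors 34≥24).
F: dominated by A (highway distance 24≤31, floor area 119≥28, dock doors 34≥10).
G: dominated by A (highway distance 24≤34, floor area 119≥36, dock doors 34≥12).
H: not dominated.
I: not dominated.
Pareto-optimal: A, C, H, I → 4.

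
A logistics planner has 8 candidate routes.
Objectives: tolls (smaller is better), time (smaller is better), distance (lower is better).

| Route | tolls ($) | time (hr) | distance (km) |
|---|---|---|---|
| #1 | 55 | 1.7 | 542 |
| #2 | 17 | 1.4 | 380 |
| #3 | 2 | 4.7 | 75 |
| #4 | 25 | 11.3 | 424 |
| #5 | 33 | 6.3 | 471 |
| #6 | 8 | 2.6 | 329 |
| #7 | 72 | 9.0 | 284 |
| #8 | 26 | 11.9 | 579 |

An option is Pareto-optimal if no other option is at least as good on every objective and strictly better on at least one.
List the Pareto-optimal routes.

#2, #3, #6

#1: dominated by #2 (tolls 17≤55, time 1.4≤1.7, distance 380≤542).
#2: not dominated (best time).
#3: not dominated (best tolls).
#4: dominated by #2 (tolls 17≤25, time 1.4≤11.3, distance 380≤424).
#5: dominated by #2 (tolls 17≤33, time 1.4≤6.3, distance 380≤471).
#6: not dominated.
#7: dominated by #3 (tolls 2≤72, time 4.7≤9.0, distance 75≤284).
#8: dominated by #2 (tolls 17≤26, time 1.4≤11.9, distance 380≤579).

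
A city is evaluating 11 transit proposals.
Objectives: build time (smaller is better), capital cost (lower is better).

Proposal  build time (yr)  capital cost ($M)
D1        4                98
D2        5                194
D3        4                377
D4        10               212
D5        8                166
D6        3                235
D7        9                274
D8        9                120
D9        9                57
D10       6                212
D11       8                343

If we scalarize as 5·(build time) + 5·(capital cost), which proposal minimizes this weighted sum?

D1: 5·4 + 5·98 = 510
D2: 5·5 + 5·194 = 995
D3: 5·4 + 5·377 = 1905
D4: 5·10 + 5·212 = 1110
D5: 5·8 + 5·166 = 870
D6: 5·3 + 5·235 = 1190
D7: 5·9 + 5·274 = 1415
D8: 5·9 + 5·120 = 645
D9: 5·9 + 5·57 = 330
D10: 5·6 + 5·212 = 1090
D11: 5·8 + 5·343 = 1755
Lowest: D9 at 330.

D9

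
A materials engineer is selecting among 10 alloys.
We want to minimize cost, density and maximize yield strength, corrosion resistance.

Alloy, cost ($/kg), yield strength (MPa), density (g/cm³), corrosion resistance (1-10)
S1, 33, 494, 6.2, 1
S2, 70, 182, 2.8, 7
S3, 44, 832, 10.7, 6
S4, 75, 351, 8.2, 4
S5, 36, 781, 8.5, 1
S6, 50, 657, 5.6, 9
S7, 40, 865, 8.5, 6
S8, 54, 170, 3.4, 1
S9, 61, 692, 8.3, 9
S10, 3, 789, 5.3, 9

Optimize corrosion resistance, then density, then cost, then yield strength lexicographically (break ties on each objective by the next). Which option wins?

S10

First maximize corrosion resistance: best is 9, kept {S6, S9, S10}.
Then minimize density: best is 5.3, kept {S10}.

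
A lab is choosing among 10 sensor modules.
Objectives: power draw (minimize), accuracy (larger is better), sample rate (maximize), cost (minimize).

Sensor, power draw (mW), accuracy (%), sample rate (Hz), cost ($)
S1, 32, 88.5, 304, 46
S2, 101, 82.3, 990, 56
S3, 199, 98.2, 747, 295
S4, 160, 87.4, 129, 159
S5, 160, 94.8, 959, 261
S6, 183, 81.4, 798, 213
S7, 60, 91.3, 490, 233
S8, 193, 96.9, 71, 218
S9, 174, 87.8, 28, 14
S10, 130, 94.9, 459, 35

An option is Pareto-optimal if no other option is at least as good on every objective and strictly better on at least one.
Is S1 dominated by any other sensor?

S2: worse on power draw (101 vs 32).
S3: worse on power draw (199 vs 32).
S4: worse on power draw (160 vs 32).
S5: worse on power draw (160 vs 32).
S6: worse on power draw (183 vs 32).
S7: worse on power draw (60 vs 32).
S8: worse on power draw (193 vs 32).
S9: worse on power draw (174 vs 32).
S10: worse on power draw (130 vs 32).
No option is at least as good as S1 on every objective and strictly better on one.

No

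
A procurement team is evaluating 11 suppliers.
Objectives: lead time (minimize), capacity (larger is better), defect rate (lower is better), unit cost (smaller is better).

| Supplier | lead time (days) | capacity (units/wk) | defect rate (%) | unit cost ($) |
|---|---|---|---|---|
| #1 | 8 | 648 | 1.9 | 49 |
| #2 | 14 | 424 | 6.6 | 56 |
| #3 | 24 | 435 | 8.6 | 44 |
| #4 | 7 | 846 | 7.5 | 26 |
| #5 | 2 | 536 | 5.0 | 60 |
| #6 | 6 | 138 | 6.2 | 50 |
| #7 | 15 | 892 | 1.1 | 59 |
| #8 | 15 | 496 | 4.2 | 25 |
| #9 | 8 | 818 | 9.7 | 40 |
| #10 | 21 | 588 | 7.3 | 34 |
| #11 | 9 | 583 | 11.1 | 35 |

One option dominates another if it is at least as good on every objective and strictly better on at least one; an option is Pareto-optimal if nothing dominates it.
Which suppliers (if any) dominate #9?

#4: lead time 7≤8, capacity 846≥818, defect rate 7.5≤9.7, unit cost 26≤40 — dominates #9.
Others (#1, #2, #3, #5, #6, #7, #8, #10, #11) are each worse than #9 on at least one objective.

#4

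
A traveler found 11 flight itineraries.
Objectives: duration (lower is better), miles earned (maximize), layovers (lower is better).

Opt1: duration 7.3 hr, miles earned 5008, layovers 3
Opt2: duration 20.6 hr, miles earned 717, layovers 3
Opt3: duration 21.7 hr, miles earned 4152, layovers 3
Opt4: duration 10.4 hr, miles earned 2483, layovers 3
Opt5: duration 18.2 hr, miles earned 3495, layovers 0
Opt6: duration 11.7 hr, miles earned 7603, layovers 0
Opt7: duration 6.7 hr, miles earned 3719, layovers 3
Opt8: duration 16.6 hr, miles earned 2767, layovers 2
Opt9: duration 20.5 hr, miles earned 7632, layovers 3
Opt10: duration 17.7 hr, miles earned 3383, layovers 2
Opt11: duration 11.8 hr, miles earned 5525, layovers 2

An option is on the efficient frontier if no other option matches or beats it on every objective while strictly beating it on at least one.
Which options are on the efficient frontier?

Opt1: not dominated.
Opt2: dominated by Opt1 (duration 7.3≤20.6, miles earned 5008≥717, layovers 3≤3).
Opt3: dominated by Opt1 (duration 7.3≤21.7, miles earned 5008≥4152, layovers 3≤3).
Opt4: dominated by Opt1 (duration 7.3≤10.4, miles earned 5008≥2483, layovers 3≤3).
Opt5: dominated by Opt6 (duration 11.7≤18.2, miles earned 7603≥3495, layovers 0≤0).
Opt6: not dominated.
Opt7: not dominated (best duration).
Opt8: dominated by Opt6 (duration 11.7≤16.6, miles earned 7603≥2767, layovers 0≤2).
Opt9: not dominated (best miles earned).
Opt10: dominated by Opt6 (duration 11.7≤17.7, miles earned 7603≥3383, layovers 0≤2).
Opt11: dominated by Opt6 (duration 11.7≤11.8, miles earned 7603≥5525, layovers 0≤2).

Opt1, Opt6, Opt7, Opt9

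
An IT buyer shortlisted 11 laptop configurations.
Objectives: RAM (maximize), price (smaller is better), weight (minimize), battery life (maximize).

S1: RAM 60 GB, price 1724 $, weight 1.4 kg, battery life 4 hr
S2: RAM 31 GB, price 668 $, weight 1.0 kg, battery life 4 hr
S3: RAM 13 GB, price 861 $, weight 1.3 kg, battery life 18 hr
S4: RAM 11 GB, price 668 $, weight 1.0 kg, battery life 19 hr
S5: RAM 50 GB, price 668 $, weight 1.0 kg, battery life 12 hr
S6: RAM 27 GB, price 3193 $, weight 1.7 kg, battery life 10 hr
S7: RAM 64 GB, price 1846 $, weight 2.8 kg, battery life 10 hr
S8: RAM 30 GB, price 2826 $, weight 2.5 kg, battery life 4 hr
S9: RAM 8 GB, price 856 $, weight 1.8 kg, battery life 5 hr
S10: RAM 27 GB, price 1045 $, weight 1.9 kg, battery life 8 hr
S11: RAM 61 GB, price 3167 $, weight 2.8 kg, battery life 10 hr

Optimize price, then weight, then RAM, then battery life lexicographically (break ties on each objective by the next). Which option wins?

First minimize price: best is 668, kept {S2, S4, S5}.
Then minimize weight: best is 1.0, kept {S2, S4, S5}.
Then maximize RAM: best is 50, kept {S5}.

S5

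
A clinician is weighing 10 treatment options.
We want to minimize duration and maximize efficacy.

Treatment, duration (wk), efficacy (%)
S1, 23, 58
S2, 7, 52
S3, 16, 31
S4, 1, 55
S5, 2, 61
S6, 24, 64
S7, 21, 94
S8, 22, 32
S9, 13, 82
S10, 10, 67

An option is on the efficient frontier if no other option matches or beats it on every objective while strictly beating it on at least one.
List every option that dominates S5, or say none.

S1: worse on duration (23 vs 2).
S2: worse on duration (7 vs 2).
S3: worse on duration (16 vs 2).
S4: worse on efficacy (55 vs 61).
S6: worse on duration (24 vs 2).
S7: worse on duration (21 vs 2).
S8: worse on duration (22 vs 2).
S9: worse on duration (13 vs 2).
S10: worse on duration (10 vs 2).
No option dominates S5.

none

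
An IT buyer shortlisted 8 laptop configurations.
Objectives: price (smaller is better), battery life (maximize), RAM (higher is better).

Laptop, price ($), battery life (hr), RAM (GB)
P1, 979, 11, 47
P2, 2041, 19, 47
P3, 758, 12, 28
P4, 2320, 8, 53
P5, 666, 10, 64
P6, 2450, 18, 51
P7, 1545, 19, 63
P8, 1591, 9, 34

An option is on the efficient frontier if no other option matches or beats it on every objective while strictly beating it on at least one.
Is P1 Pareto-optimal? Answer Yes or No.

P2: worse on price (2041 vs 979).
P3: worse on RAM (28 vs 47).
P4: worse on price (2320 vs 979).
P5: worse on battery life (10 vs 11).
P6: worse on price (2450 vs 979).
P7: worse on price (1545 vs 979).
P8: worse on price (1591 vs 979).
No option is at least as good as P1 on every objective and strictly better on one.

Yes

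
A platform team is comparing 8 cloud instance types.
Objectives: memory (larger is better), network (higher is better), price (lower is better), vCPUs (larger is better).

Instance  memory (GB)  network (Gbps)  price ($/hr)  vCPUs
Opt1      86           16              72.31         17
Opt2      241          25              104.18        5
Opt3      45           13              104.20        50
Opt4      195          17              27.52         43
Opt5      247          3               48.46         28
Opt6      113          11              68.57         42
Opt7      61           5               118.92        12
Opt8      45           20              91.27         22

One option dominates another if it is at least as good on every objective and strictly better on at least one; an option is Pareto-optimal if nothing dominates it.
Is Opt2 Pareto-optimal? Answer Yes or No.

Opt1: worse on memory (86 vs 241).
Opt3: worse on memory (45 vs 241).
Opt4: worse on memory (195 vs 241).
Opt5: worse on network (3 vs 25).
Opt6: worse on memory (113 vs 241).
Opt7: worse on memory (61 vs 241).
Opt8: worse on memory (45 vs 241).
No option is at least as good as Opt2 on every objective and strictly better on one.

Yes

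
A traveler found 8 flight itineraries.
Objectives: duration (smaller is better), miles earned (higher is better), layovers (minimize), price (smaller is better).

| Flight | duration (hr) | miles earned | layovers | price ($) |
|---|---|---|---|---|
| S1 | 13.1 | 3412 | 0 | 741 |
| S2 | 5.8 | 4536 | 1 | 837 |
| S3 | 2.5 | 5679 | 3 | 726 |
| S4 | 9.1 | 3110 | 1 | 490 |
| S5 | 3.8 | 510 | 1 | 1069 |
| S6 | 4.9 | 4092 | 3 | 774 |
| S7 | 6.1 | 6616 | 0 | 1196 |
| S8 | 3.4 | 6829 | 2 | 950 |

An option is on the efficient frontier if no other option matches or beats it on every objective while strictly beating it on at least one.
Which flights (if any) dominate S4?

none

S1: worse on duration (13.1 vs 9.1).
S2: worse on price (837 vs 490).
S3: worse on layovers (3 vs 1).
S5: worse on miles earned (510 vs 3110).
S6: worse on layovers (3 vs 1).
S7: worse on price (1196 vs 490).
S8: worse on layovers (2 vs 1).
No option dominates S4.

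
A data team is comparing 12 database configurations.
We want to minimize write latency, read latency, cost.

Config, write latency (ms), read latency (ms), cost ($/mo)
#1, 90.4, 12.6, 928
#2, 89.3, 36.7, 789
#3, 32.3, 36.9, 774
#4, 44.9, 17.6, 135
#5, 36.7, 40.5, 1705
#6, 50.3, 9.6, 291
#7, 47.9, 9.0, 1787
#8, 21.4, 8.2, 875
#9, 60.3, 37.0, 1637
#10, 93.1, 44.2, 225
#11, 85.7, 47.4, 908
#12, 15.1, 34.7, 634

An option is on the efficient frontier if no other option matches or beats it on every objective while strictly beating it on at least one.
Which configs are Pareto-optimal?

#4, #6, #8, #12

#1: dominated by #6 (write latency 50.3≤90.4, read latency 9.6≤12.6, cost 291≤928).
#2: dominated by #4 (write latency 44.9≤89.3, read latency 17.6≤36.7, cost 135≤789).
#3: dominated by #12 (write latency 15.1≤32.3, read latency 34.7≤36.9, cost 634≤774).
#4: not dominated (best cost).
#5: dominated by #3 (write latency 32.3≤36.7, read latency 36.9≤40.5, cost 774≤1705).
#6: not dominated.
#7: dominated by #8 (write latency 21.4≤47.9, read latency 8.2≤9.0, cost 875≤1787).
#8: not dominated (best read latency).
#9: dominated by #3 (write latency 32.3≤60.3, read latency 36.9≤37.0, cost 774≤1637).
#10: dominated by #4 (write latency 44.9≤93.1, read latency 17.6≤44.2, cost 135≤225).
#11: dominated by #3 (write latency 32.3≤85.7, read latency 36.9≤47.4, cost 774≤908).
#12: not dominated (best write latency).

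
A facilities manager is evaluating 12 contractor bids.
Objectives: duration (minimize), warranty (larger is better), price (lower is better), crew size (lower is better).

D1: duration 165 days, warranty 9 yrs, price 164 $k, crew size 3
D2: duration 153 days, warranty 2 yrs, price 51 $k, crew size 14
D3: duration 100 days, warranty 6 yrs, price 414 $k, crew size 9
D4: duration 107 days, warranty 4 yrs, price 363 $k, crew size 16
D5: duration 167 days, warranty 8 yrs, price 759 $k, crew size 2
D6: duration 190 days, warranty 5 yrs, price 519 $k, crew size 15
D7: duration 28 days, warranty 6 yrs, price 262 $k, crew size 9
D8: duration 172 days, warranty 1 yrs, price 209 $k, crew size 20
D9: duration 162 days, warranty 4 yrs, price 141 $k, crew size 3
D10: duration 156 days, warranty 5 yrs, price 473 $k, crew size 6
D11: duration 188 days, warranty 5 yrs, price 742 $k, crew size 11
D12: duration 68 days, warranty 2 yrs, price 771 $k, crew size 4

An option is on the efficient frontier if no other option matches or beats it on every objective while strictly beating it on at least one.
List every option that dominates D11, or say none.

D1: duration 165≤188, warranty 9≥5, price 164≤742, crew size 3≤11 — dominates D11.
D3: duration 100≤188, warranty 6≥5, price 414≤742, crew size 9≤11 — dominates D11.
D7: duration 28≤188, warranty 6≥5, price 262≤742, crew size 9≤11 — dominates D11.
D10: duration 156≤188, warranty 5≥5, price 473≤742, crew size 6≤11 — dominates D11.
Others (D2, D4, D5, D6, D8, D9, D12) are each worse than D11 on at least one objective.

D1, D3, D7, D10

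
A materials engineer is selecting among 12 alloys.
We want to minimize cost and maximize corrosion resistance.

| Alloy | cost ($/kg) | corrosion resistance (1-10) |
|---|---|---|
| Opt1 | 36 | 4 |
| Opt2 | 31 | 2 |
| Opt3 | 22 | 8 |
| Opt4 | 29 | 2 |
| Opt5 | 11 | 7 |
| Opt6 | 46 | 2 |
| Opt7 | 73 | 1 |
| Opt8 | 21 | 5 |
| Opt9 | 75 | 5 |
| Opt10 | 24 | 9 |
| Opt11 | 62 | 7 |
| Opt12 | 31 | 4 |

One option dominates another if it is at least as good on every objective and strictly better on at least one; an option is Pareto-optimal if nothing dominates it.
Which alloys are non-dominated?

Opt1: dominated by Opt3 (cost 22≤36, corrosion resistance 8≥4).
Opt2: dominated by Opt3 (cost 22≤31, corrosion resistance 8≥2).
Opt3: not dominated.
Opt4: dominated by Opt3 (cost 22≤29, corrosion resistance 8≥2).
Opt5: not dominated (best cost).
Opt6: dominated by Opt1 (cost 36≤46, corrosion resistance 4≥2).
Opt7: dominated by Opt1 (cost 36≤73, corrosion resistance 4≥1).
Opt8: dominated by Opt5 (cost 11≤21, corrosion resistance 7≥5).
Opt9: dominated by Opt3 (cost 22≤75, corrosion resistance 8≥5).
Opt10: not dominated (best corrosion resistance).
Opt11: dominated by Opt3 (cost 22≤62, corrosion resistance 8≥7).
Opt12: dominated by Opt3 (cost 22≤31, corrosion resistance 8≥4).

Opt3, Opt5, Opt10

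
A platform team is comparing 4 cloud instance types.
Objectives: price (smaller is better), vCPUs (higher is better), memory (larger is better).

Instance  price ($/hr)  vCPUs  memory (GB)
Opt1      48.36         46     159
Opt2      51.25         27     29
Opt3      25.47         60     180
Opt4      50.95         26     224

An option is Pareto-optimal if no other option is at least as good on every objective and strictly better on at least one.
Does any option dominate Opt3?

Opt1: worse on price (48.36 vs 25.47).
Opt2: worse on price (51.25 vs 25.47).
Opt4: worse on price (50.95 vs 25.47).
No option is at least as good as Opt3 on every objective and strictly better on one.

No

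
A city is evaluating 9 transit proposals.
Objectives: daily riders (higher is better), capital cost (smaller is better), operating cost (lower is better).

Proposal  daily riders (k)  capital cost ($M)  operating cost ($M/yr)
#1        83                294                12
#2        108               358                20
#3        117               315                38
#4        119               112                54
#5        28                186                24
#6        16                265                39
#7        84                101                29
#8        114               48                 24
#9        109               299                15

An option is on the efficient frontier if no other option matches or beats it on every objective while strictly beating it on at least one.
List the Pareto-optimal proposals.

#1: not dominated (best operating cost).
#2: dominated by #9 (daily riders 109≥108, capital cost 299≤358, operating cost 15≤20).
#3: not dominated.
#4: not dominated (best daily riders).
#5: dominated by #8 (daily riders 114≥28, capital cost 48≤186, operating cost 24≤24).
#6: dominated by #5 (daily riders 28≥16, capital cost 186≤265, operating cost 24≤39).
#7: dominated by #8 (daily riders 114≥84, capital cost 48≤101, operating cost 24≤29).
#8: not dominated (best capital cost).
#9: not dominated.

#1, #3, #4, #8, #9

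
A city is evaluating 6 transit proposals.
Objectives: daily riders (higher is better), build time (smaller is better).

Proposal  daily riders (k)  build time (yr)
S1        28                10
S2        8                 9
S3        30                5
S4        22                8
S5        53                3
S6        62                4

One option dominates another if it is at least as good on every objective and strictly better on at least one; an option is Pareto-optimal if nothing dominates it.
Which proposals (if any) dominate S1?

S3, S5, S6

S3: daily riders 30≥28, build time 5≤10 — dominates S1.
S5: daily riders 53≥28, build time 3≤10 — dominates S1.
S6: daily riders 62≥28, build time 4≤10 — dominates S1.
Others (S2, S4) are each worse than S1 on at least one objective.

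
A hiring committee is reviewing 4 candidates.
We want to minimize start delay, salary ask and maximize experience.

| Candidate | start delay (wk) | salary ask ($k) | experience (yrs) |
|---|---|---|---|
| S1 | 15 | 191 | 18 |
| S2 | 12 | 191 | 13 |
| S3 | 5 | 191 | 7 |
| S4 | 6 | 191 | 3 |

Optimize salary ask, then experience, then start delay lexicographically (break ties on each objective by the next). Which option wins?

First minimize salary ask: best is 191, kept {S1, S2, S3, S4}.
Then maximize experience: best is 18, kept {S1}.

S1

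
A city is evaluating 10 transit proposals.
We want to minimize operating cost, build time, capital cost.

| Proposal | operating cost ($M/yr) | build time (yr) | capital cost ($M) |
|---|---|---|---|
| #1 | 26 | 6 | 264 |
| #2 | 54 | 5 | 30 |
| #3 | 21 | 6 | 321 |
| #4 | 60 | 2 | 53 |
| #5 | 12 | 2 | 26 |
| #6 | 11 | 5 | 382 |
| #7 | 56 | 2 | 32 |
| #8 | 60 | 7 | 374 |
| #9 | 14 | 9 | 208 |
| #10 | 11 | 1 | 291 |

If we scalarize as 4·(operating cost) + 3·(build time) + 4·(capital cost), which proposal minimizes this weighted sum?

#1: 4·26 + 3·6 + 4·264 = 1178
#2: 4·54 + 3·5 + 4·30 = 351
#3: 4·21 + 3·6 + 4·321 = 1386
#4: 4·60 + 3·2 + 4·53 = 458
#5: 4·12 + 3·2 + 4·26 = 158
#6: 4·11 + 3·5 + 4·382 = 1587
#7: 4·56 + 3·2 + 4·32 = 358
#8: 4·60 + 3·7 + 4·374 = 1757
#9: 4·14 + 3·9 + 4·208 = 915
#10: 4·11 + 3·1 + 4·291 = 1211
Lowest: #5 at 158.

#5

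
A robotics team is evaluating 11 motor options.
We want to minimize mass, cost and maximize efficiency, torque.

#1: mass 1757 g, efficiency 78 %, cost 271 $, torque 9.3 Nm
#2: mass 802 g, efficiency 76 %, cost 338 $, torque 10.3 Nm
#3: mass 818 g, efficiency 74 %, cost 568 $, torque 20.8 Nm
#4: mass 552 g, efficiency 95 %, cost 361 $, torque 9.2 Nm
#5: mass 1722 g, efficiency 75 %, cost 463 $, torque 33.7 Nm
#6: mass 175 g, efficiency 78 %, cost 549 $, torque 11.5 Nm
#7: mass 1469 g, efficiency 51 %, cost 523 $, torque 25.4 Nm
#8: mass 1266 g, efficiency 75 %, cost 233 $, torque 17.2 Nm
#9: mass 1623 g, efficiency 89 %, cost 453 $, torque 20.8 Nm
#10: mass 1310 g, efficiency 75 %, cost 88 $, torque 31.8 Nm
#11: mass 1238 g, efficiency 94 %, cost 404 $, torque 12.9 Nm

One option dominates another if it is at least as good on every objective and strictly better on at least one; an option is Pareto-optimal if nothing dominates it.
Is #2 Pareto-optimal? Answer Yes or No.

Yes

#1: worse on mass (1757 vs 802).
#3: worse on mass (818 vs 802).
#4: worse on cost (361 vs 338).
#5: worse on mass (1722 vs 802).
#6: worse on cost (549 vs 338).
#7: worse on mass (1469 vs 802).
#8: worse on mass (1266 vs 802).
#9: worse on mass (1623 vs 802).
#10: worse on mass (1310 vs 802).
#11: worse on mass (1238 vs 802).
No option is at least as good as #2 on every objective and strictly better on one.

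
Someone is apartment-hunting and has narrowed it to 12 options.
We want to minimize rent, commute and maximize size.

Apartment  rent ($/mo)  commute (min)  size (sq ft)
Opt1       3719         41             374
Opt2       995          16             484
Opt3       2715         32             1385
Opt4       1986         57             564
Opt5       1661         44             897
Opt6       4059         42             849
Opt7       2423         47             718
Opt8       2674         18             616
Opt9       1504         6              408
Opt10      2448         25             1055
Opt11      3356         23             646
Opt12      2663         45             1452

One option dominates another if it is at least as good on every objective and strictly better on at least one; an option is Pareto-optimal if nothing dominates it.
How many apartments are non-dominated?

Opt1: dominated by Opt2 (rent 995≤3719, commute 16≤41, size 484≥374).
Opt2: not dominated (best rent).
Opt3: not dominated.
Opt4: dominated by Opt5 (rent 1661≤1986, commute 44≤57, size 897≥564).
Opt5: not dominated.
Opt6: dominated by Opt3 (rent 2715≤4059, commute 32≤42, size 1385≥849).
Opt7: dominated by Opt5 (rent 1661≤2423, commute 44≤47, size 897≥718).
Opt8: not dominated.
Opt9: not dominated (best commute).
Opt10: not dominated.
Opt11: not dominated.
Opt12: not dominated (best size).
Pareto-optimal: Opt2, Opt3, Opt5, Opt8, Opt9, Opt10, Opt11, Opt12 → 8.

8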